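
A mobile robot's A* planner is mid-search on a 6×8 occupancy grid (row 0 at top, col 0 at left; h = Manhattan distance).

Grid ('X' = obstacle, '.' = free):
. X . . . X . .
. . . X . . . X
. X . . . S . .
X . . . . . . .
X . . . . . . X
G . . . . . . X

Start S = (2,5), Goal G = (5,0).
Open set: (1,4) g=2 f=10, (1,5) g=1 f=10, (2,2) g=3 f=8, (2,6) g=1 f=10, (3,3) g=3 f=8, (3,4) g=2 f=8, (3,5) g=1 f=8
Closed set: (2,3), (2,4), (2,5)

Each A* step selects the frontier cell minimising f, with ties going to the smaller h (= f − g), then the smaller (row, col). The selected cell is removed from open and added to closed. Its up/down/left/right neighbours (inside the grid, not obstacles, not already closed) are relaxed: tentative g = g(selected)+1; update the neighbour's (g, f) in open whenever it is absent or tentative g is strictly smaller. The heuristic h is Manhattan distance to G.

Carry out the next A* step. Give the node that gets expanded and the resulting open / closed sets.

expanded=(2,2); open=[(1,2) g=4 f=10, (1,4) g=2 f=10, (1,5) g=1 f=10, (2,6) g=1 f=10, (3,2) g=4 f=8, (3,3) g=3 f=8, (3,4) g=2 f=8, (3,5) g=1 f=8]; closed=[(2,2), (2,3), (2,4), (2,5)]

step 1: expand (2,2) (f=8, h=5) → closed; open now [(1,2) g=4 f=10, (1,4) g=2 f=10, (1,5) g=1 f=10, (2,6) g=1 f=10, (3,2) g=4 f=8, (3,3) g=3 f=8, (3,4) g=2 f=8, (3,5) g=1 f=8]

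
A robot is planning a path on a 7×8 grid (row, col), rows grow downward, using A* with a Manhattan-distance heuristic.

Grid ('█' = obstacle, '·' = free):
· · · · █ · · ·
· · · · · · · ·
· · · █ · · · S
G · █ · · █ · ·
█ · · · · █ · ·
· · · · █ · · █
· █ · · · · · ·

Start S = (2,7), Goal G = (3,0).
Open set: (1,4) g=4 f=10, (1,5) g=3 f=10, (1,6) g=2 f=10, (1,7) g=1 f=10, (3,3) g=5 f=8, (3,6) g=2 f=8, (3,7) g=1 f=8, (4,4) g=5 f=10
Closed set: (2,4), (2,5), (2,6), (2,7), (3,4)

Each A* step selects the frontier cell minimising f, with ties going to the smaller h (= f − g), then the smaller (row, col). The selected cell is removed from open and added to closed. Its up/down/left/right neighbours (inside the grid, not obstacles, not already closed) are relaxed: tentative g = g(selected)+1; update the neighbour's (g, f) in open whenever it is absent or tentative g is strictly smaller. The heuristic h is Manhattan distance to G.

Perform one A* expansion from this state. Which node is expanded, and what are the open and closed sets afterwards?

step 1: expand (3,3) (f=8, h=3) → closed; open now [(1,4) g=4 f=10, (1,5) g=3 f=10, (1,6) g=2 f=10, (1,7) g=1 f=10, (3,6) g=2 f=8, (3,7) g=1 f=8, (4,3) g=6 f=10, (4,4) g=5 f=10]

expanded=(3,3); open=[(1,4) g=4 f=10, (1,5) g=3 f=10, (1,6) g=2 f=10, (1,7) g=1 f=10, (3,6) g=2 f=8, (3,7) g=1 f=8, (4,3) g=6 f=10, (4,4) g=5 f=10]; closed=[(2,4), (2,5), (2,6), (2,7), (3,3), (3,4)]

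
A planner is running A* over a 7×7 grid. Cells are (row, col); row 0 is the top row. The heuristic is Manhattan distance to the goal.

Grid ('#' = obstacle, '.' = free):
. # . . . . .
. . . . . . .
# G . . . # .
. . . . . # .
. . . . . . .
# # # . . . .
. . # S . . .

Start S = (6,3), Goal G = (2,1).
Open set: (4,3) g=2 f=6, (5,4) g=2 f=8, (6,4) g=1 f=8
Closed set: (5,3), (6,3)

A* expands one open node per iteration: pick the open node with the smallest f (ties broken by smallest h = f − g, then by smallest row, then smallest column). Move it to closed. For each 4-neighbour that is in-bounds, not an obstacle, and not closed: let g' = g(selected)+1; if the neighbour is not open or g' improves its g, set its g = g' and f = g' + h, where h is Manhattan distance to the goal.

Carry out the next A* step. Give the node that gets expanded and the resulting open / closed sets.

step 1: expand (4,3) (f=6, h=4) → closed; open now [(3,3) g=3 f=6, (4,2) g=3 f=6, (4,4) g=3 f=8, (5,4) g=2 f=8, (6,4) g=1 f=8]

expanded=(4,3); open=[(3,3) g=3 f=6, (4,2) g=3 f=6, (4,4) g=3 f=8, (5,4) g=2 f=8, (6,4) g=1 f=8]; closed=[(4,3), (5,3), (6,3)]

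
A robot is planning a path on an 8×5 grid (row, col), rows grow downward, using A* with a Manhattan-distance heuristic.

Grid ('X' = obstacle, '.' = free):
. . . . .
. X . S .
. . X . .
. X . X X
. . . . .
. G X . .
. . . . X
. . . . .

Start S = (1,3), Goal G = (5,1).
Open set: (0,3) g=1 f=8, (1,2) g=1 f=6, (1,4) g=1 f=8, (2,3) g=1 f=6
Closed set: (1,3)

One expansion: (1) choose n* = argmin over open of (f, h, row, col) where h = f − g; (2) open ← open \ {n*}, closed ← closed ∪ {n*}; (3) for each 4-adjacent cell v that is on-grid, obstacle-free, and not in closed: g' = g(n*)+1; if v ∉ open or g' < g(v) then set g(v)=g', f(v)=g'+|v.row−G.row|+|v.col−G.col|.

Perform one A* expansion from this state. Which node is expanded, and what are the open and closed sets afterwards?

step 1: expand (1,2) (f=6, h=5) → closed; open now [(0,2) g=2 f=8, (0,3) g=1 f=8, (1,4) g=1 f=8, (2,3) g=1 f=6]

expanded=(1,2); open=[(0,2) g=2 f=8, (0,3) g=1 f=8, (1,4) g=1 f=8, (2,3) g=1 f=6]; closed=[(1,2), (1,3)]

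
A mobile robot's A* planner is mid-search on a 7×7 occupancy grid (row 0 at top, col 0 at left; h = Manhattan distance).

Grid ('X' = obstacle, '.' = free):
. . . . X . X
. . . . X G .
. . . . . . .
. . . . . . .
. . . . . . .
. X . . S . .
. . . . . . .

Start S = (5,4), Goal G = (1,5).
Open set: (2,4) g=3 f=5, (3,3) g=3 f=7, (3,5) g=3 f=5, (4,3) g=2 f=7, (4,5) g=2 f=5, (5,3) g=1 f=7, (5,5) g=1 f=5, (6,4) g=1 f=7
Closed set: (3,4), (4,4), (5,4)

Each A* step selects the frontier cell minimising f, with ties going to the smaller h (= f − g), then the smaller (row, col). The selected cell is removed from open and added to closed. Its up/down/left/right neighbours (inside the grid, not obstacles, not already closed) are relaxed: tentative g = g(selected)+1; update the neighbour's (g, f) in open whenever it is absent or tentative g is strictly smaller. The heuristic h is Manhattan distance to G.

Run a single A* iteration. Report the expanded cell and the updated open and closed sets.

step 1: expand (2,4) (f=5, h=2) → closed; open now [(2,3) g=4 f=7, (2,5) g=4 f=5, (3,3) g=3 f=7, (3,5) g=3 f=5, (4,3) g=2 f=7, (4,5) g=2 f=5, (5,3) g=1 f=7, (5,5) g=1 f=5, (6,4) g=1 f=7]

expanded=(2,4); open=[(2,3) g=4 f=7, (2,5) g=4 f=5, (3,3) g=3 f=7, (3,5) g=3 f=5, (4,3) g=2 f=7, (4,5) g=2 f=5, (5,3) g=1 f=7, (5,5) g=1 f=5, (6,4) g=1 f=7]; closed=[(2,4), (3,4), (4,4), (5,4)]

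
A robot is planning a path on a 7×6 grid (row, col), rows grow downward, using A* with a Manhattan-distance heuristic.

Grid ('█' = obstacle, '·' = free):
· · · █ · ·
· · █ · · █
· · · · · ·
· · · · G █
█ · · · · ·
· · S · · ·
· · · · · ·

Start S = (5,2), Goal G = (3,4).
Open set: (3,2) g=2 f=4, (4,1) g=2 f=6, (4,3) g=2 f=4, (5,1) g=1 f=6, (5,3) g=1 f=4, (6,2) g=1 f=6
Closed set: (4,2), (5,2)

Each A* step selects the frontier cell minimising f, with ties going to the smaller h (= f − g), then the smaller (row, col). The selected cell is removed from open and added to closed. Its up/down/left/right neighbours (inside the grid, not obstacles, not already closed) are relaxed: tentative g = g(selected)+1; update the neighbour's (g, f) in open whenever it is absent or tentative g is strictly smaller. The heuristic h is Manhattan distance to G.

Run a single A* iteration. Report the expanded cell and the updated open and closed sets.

expanded=(3,2); open=[(2,2) g=3 f=6, (3,1) g=3 f=6, (3,3) g=3 f=4, (4,1) g=2 f=6, (4,3) g=2 f=4, (5,1) g=1 f=6, (5,3) g=1 f=4, (6,2) g=1 f=6]; closed=[(3,2), (4,2), (5,2)]

step 1: expand (3,2) (f=4, h=2) → closed; open now [(2,2) g=3 f=6, (3,1) g=3 f=6, (3,3) g=3 f=4, (4,1) g=2 f=6, (4,3) g=2 f=4, (5,1) g=1 f=6, (5,3) g=1 f=4, (6,2) g=1 f=6]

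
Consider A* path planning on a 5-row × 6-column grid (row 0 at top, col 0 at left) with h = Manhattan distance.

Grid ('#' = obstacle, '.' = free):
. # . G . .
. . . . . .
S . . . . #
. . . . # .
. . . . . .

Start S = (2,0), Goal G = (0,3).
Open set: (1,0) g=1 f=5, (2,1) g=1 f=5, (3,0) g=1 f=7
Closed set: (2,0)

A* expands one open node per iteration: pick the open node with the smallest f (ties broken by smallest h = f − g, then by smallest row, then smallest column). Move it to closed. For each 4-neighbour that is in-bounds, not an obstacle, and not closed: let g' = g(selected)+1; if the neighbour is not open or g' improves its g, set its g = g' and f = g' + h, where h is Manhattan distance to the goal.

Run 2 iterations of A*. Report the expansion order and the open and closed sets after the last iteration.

order=[(1,0) → (0,0)]; open=[(1,1) g=2 f=5, (2,1) g=1 f=5, (3,0) g=1 f=7]; closed=[(0,0), (1,0), (2,0)]

step 1: expand (1,0) (f=5, h=4) → closed; open now [(0,0) g=2 f=5, (1,1) g=2 f=5, (2,1) g=1 f=5, (3,0) g=1 f=7]
step 2: expand (0,0) (f=5, h=3) → closed; open now [(1,1) g=2 f=5, (2,1) g=1 f=5, (3,0) g=1 f=7]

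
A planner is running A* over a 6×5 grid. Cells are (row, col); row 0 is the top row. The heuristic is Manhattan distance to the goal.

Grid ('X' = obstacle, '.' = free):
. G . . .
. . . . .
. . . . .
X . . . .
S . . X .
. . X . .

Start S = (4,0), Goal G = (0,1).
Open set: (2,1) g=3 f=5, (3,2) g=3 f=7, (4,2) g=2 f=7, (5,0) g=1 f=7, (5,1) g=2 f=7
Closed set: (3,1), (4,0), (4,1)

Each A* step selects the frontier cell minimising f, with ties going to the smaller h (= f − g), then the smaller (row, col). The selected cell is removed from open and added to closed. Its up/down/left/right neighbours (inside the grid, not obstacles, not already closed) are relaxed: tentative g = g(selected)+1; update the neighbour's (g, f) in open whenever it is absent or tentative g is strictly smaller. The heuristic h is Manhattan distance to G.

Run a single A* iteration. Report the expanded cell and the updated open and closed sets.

step 1: expand (2,1) (f=5, h=2) → closed; open now [(1,1) g=4 f=5, (2,0) g=4 f=7, (2,2) g=4 f=7, (3,2) g=3 f=7, (4,2) g=2 f=7, (5,0) g=1 f=7, (5,1) g=2 f=7]

expanded=(2,1); open=[(1,1) g=4 f=5, (2,0) g=4 f=7, (2,2) g=4 f=7, (3,2) g=3 f=7, (4,2) g=2 f=7, (5,0) g=1 f=7, (5,1) g=2 f=7]; closed=[(2,1), (3,1), (4,0), (4,1)]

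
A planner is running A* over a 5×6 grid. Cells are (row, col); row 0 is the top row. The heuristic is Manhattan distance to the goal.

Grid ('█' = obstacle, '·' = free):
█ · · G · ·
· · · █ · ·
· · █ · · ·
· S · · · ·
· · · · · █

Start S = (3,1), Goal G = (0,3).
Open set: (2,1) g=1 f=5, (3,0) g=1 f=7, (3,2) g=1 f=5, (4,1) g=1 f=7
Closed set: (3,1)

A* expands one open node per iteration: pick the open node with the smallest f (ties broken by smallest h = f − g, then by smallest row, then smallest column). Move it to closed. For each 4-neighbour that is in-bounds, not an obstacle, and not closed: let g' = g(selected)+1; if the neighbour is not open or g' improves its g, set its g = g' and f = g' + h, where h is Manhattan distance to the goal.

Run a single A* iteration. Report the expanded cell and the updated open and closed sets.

expanded=(2,1); open=[(1,1) g=2 f=5, (2,0) g=2 f=7, (3,0) g=1 f=7, (3,2) g=1 f=5, (4,1) g=1 f=7]; closed=[(2,1), (3,1)]

step 1: expand (2,1) (f=5, h=4) → closed; open now [(1,1) g=2 f=5, (2,0) g=2 f=7, (3,0) g=1 f=7, (3,2) g=1 f=5, (4,1) g=1 f=7]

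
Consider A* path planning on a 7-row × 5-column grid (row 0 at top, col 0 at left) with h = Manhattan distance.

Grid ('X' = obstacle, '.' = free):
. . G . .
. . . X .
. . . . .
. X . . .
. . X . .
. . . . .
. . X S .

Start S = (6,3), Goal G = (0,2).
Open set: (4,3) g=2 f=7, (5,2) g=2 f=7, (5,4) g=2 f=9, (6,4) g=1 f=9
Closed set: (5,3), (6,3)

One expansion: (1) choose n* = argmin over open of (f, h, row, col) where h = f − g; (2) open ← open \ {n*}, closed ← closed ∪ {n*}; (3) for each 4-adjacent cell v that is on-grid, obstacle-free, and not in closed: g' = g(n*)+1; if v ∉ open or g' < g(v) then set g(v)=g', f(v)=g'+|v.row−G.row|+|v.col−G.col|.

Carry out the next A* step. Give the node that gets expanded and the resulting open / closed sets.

expanded=(4,3); open=[(3,3) g=3 f=7, (4,4) g=3 f=9, (5,2) g=2 f=7, (5,4) g=2 f=9, (6,4) g=1 f=9]; closed=[(4,3), (5,3), (6,3)]

step 1: expand (4,3) (f=7, h=5) → closed; open now [(3,3) g=3 f=7, (4,4) g=3 f=9, (5,2) g=2 f=7, (5,4) g=2 f=9, (6,4) g=1 f=9]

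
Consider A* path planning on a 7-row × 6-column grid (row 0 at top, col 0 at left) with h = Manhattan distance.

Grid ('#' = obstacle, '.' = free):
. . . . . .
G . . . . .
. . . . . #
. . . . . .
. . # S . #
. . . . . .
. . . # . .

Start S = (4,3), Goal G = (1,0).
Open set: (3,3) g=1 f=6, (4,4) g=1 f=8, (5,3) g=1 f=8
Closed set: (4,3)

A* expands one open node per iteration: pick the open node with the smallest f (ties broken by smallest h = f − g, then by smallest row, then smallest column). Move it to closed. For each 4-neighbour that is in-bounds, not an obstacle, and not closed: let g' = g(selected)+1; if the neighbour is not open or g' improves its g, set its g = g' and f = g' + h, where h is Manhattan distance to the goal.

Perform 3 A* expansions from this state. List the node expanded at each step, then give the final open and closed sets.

order=[(3,3) → (2,3) → (1,3)]; open=[(0,3) g=4 f=8, (1,2) g=4 f=6, (1,4) g=4 f=8, (2,2) g=3 f=6, (2,4) g=3 f=8, (3,2) g=2 f=6, (3,4) g=2 f=8, (4,4) g=1 f=8, (5,3) g=1 f=8]; closed=[(1,3), (2,3), (3,3), (4,3)]

step 1: expand (3,3) (f=6, h=5) → closed; open now [(2,3) g=2 f=6, (3,2) g=2 f=6, (3,4) g=2 f=8, (4,4) g=1 f=8, (5,3) g=1 f=8]
step 2: expand (2,3) (f=6, h=4) → closed; open now [(1,3) g=3 f=6, (2,2) g=3 f=6, (2,4) g=3 f=8, (3,2) g=2 f=6, (3,4) g=2 f=8, (4,4) g=1 f=8, (5,3) g=1 f=8]
step 3: expand (1,3) (f=6, h=3) → closed; open now [(0,3) g=4 f=8, (1,2) g=4 f=6, (1,4) g=4 f=8, (2,2) g=3 f=6, (2,4) g=3 f=8, (3,2) g=2 f=6, (3,4) g=2 f=8, (4,4) g=1 f=8, (5,3) g=1 f=8]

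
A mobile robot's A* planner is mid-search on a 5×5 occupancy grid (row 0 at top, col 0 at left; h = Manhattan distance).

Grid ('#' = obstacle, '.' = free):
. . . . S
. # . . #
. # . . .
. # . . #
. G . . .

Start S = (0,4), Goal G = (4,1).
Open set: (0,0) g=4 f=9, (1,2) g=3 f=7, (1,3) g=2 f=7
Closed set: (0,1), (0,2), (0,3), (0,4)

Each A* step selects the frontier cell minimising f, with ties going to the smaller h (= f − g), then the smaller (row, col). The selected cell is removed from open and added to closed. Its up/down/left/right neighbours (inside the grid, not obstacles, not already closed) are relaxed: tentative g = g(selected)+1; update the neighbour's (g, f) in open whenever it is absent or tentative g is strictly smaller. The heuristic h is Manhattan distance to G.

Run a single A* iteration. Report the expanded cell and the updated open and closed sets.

expanded=(1,2); open=[(0,0) g=4 f=9, (1,3) g=2 f=7, (2,2) g=4 f=7]; closed=[(0,1), (0,2), (0,3), (0,4), (1,2)]

step 1: expand (1,2) (f=7, h=4) → closed; open now [(0,0) g=4 f=9, (1,3) g=2 f=7, (2,2) g=4 f=7]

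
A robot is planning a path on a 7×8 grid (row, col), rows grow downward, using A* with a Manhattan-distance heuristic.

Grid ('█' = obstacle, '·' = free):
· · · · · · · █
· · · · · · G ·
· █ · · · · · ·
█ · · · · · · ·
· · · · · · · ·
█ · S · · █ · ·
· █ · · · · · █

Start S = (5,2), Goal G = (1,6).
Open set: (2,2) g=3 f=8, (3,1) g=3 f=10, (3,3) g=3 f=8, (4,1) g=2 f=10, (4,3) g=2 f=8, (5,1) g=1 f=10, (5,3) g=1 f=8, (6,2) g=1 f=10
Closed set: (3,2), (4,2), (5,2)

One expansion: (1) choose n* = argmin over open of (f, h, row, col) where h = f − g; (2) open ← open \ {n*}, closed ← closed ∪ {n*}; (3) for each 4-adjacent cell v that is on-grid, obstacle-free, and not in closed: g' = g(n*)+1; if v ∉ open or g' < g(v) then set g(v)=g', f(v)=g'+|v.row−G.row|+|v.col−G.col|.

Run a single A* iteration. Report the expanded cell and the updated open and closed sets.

step 1: expand (2,2) (f=8, h=5) → closed; open now [(1,2) g=4 f=8, (2,3) g=4 f=8, (3,1) g=3 f=10, (3,3) g=3 f=8, (4,1) g=2 f=10, (4,3) g=2 f=8, (5,1) g=1 f=10, (5,3) g=1 f=8, (6,2) g=1 f=10]

expanded=(2,2); open=[(1,2) g=4 f=8, (2,3) g=4 f=8, (3,1) g=3 f=10, (3,3) g=3 f=8, (4,1) g=2 f=10, (4,3) g=2 f=8, (5,1) g=1 f=10, (5,3) g=1 f=8, (6,2) g=1 f=10]; closed=[(2,2), (3,2), (4,2), (5,2)]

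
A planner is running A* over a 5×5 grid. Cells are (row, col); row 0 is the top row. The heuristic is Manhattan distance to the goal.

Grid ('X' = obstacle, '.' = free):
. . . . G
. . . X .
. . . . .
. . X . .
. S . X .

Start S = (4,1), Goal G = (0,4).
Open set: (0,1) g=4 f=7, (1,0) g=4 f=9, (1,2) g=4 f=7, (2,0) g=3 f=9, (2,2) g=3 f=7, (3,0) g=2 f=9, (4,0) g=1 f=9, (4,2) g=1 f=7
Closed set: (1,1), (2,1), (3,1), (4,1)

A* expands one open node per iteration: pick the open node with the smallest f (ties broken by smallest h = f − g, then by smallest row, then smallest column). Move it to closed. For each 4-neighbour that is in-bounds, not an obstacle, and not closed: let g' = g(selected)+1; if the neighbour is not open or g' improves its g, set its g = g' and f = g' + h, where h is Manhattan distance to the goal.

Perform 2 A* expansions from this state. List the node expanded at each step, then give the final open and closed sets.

order=[(0,1) → (0,2)]; open=[(0,0) g=5 f=9, (0,3) g=6 f=7, (1,0) g=4 f=9, (1,2) g=4 f=7, (2,0) g=3 f=9, (2,2) g=3 f=7, (3,0) g=2 f=9, (4,0) g=1 f=9, (4,2) g=1 f=7]; closed=[(0,1), (0,2), (1,1), (2,1), (3,1), (4,1)]

step 1: expand (0,1) (f=7, h=3) → closed; open now [(0,0) g=5 f=9, (0,2) g=5 f=7, (1,0) g=4 f=9, (1,2) g=4 f=7, (2,0) g=3 f=9, (2,2) g=3 f=7, (3,0) g=2 f=9, (4,0) g=1 f=9, (4,2) g=1 f=7]
step 2: expand (0,2) (f=7, h=2) → closed; open now [(0,0) g=5 f=9, (0,3) g=6 f=7, (1,0) g=4 f=9, (1,2) g=4 f=7, (2,0) g=3 f=9, (2,2) g=3 f=7, (3,0) g=2 f=9, (4,0) g=1 f=9, (4,2) g=1 f=7]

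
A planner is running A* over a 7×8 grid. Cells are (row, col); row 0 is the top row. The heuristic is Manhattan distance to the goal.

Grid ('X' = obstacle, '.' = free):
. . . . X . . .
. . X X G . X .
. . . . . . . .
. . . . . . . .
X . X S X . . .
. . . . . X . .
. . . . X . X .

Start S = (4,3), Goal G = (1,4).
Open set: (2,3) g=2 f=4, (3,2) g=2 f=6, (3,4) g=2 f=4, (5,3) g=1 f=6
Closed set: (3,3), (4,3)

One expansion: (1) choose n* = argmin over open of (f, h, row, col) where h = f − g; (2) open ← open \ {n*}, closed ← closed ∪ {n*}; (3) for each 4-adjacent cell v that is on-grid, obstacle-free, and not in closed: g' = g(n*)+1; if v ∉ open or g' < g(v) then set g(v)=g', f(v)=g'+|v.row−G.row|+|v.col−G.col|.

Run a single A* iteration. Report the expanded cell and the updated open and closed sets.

step 1: expand (2,3) (f=4, h=2) → closed; open now [(2,2) g=3 f=6, (2,4) g=3 f=4, (3,2) g=2 f=6, (3,4) g=2 f=4, (5,3) g=1 f=6]

expanded=(2,3); open=[(2,2) g=3 f=6, (2,4) g=3 f=4, (3,2) g=2 f=6, (3,4) g=2 f=4, (5,3) g=1 f=6]; closed=[(2,3), (3,3), (4,3)]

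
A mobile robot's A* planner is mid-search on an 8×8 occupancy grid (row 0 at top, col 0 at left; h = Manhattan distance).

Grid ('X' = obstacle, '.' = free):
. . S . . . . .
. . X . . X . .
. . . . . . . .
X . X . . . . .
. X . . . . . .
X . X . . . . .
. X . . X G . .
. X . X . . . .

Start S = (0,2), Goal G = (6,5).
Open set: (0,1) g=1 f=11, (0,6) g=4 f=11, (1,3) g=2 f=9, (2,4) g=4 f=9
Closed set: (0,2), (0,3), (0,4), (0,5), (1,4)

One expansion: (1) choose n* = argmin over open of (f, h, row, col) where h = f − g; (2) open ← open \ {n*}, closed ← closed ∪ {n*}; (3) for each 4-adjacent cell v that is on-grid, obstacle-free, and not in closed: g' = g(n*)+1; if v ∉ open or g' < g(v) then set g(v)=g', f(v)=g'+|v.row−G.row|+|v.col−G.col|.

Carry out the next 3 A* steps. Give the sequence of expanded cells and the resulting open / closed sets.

order=[(2,4) → (2,5) → (3,5)]; open=[(0,1) g=1 f=11, (0,6) g=4 f=11, (1,3) g=2 f=9, (2,3) g=5 f=11, (2,6) g=6 f=11, (3,4) g=5 f=9, (3,6) g=7 f=11, (4,5) g=7 f=9]; closed=[(0,2), (0,3), (0,4), (0,5), (1,4), (2,4), (2,5), (3,5)]

step 1: expand (2,4) (f=9, h=5) → closed; open now [(0,1) g=1 f=11, (0,6) g=4 f=11, (1,3) g=2 f=9, (2,3) g=5 f=11, (2,5) g=5 f=9, (3,4) g=5 f=9]
step 2: expand (2,5) (f=9, h=4) → closed; open now [(0,1) g=1 f=11, (0,6) g=4 f=11, (1,3) g=2 f=9, (2,3) g=5 f=11, (2,6) g=6 f=11, (3,4) g=5 f=9, (3,5) g=6 f=9]
step 3: expand (3,5) (f=9, h=3) → closed; open now [(0,1) g=1 f=11, (0,6) g=4 f=11, (1,3) g=2 f=9, (2,3) g=5 f=11, (2,6) g=6 f=11, (3,4) g=5 f=9, (3,6) g=7 f=11, (4,5) g=7 f=9]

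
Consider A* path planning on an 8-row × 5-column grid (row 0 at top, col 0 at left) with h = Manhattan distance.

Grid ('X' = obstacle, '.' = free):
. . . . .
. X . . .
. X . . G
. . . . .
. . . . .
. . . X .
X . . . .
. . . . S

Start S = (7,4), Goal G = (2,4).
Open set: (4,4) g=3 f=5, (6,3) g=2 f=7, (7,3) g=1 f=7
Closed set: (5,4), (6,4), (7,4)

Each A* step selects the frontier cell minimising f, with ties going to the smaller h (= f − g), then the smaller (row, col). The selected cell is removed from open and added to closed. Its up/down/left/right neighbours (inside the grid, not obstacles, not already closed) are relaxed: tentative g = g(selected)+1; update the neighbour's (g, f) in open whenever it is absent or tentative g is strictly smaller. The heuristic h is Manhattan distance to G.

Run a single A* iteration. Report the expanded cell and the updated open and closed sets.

step 1: expand (4,4) (f=5, h=2) → closed; open now [(3,4) g=4 f=5, (4,3) g=4 f=7, (6,3) g=2 f=7, (7,3) g=1 f=7]

expanded=(4,4); open=[(3,4) g=4 f=5, (4,3) g=4 f=7, (6,3) g=2 f=7, (7,3) g=1 f=7]; closed=[(4,4), (5,4), (6,4), (7,4)]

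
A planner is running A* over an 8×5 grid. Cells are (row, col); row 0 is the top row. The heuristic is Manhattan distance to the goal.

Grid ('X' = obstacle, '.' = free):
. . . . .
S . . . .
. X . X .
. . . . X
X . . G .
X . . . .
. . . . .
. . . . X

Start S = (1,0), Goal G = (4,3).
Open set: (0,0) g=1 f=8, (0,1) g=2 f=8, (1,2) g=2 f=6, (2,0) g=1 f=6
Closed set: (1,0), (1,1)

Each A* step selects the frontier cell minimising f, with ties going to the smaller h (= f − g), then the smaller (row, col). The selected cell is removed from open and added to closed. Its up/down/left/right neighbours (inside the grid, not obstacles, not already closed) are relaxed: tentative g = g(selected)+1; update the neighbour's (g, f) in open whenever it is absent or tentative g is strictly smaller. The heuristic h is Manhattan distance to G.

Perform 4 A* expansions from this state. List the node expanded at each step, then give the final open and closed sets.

step 1: expand (1,2) (f=6, h=4) → closed; open now [(0,0) g=1 f=8, (0,1) g=2 f=8, (0,2) g=3 f=8, (1,3) g=3 f=6, (2,0) g=1 f=6, (2,2) g=3 f=6]
step 2: expand (1,3) (f=6, h=3) → closed; open now [(0,0) g=1 f=8, (0,1) g=2 f=8, (0,2) g=3 f=8, (0,3) g=4 f=8, (1,4) g=4 f=8, (2,0) g=1 f=6, (2,2) g=3 f=6]
step 3: expand (2,2) (f=6, h=3) → closed; open now [(0,0) g=1 f=8, (0,1) g=2 f=8, (0,2) g=3 f=8, (0,3) g=4 f=8, (1,4) g=4 f=8, (2,0) g=1 f=6, (3,2) g=4 f=6]
step 4: expand (3,2) (f=6, h=2) → closed; open now [(0,0) g=1 f=8, (0,1) g=2 f=8, (0,2) g=3 f=8, (0,3) g=4 f=8, (1,4) g=4 f=8, (2,0) g=1 f=6, (3,1) g=5 f=8, (3,3) g=5 f=6, (4,2) g=5 f=6]

order=[(1,2) → (1,3) → (2,2) → (3,2)]; open=[(0,0) g=1 f=8, (0,1) g=2 f=8, (0,2) g=3 f=8, (0,3) g=4 f=8, (1,4) g=4 f=8, (2,0) g=1 f=6, (3,1) g=5 f=8, (3,3) g=5 f=6, (4,2) g=5 f=6]; closed=[(1,0), (1,1), (1,2), (1,3), (2,2), (3,2)]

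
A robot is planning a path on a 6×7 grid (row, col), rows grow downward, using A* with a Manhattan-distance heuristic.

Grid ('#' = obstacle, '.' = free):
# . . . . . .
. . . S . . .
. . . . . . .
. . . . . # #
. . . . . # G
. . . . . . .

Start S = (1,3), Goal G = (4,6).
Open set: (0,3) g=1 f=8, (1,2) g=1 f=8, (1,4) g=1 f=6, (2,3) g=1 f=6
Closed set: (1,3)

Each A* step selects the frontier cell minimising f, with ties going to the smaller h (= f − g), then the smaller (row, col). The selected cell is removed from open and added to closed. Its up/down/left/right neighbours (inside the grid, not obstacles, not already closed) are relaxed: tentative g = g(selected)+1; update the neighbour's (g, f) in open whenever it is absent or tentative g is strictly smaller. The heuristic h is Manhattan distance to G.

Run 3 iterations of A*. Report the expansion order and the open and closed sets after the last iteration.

step 1: expand (1,4) (f=6, h=5) → closed; open now [(0,3) g=1 f=8, (0,4) g=2 f=8, (1,2) g=1 f=8, (1,5) g=2 f=6, (2,3) g=1 f=6, (2,4) g=2 f=6]
step 2: expand (1,5) (f=6, h=4) → closed; open now [(0,3) g=1 f=8, (0,4) g=2 f=8, (0,5) g=3 f=8, (1,2) g=1 f=8, (1,6) g=3 f=6, (2,3) g=1 f=6, (2,4) g=2 f=6, (2,5) g=3 f=6]
step 3: expand (1,6) (f=6, h=3) → closed; open now [(0,3) g=1 f=8, (0,4) g=2 f=8, (0,5) g=3 f=8, (0,6) g=4 f=8, (1,2) g=1 f=8, (2,3) g=1 f=6, (2,4) g=2 f=6, (2,5) g=3 f=6, (2,6) g=4 f=6]

order=[(1,4) → (1,5) → (1,6)]; open=[(0,3) g=1 f=8, (0,4) g=2 f=8, (0,5) g=3 f=8, (0,6) g=4 f=8, (1,2) g=1 f=8, (2,3) g=1 f=6, (2,4) g=2 f=6, (2,5) g=3 f=6, (2,6) g=4 f=6]; closed=[(1,3), (1,4), (1,5), (1,6)]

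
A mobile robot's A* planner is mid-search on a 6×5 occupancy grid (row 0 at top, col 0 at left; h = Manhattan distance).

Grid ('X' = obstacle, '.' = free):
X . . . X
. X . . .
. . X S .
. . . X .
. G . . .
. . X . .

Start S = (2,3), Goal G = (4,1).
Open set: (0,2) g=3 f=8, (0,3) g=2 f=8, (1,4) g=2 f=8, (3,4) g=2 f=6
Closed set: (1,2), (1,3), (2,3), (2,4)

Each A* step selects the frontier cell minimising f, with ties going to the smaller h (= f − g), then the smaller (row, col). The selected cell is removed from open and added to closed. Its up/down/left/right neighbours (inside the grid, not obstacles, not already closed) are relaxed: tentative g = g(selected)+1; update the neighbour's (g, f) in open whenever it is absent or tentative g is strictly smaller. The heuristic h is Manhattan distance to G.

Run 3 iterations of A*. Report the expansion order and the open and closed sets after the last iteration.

order=[(3,4) → (4,4) → (4,3)]; open=[(0,2) g=3 f=8, (0,3) g=2 f=8, (1,4) g=2 f=8, (4,2) g=5 f=6, (5,3) g=5 f=8, (5,4) g=4 f=8]; closed=[(1,2), (1,3), (2,3), (2,4), (3,4), (4,3), (4,4)]

step 1: expand (3,4) (f=6, h=4) → closed; open now [(0,2) g=3 f=8, (0,3) g=2 f=8, (1,4) g=2 f=8, (4,4) g=3 f=6]
step 2: expand (4,4) (f=6, h=3) → closed; open now [(0,2) g=3 f=8, (0,3) g=2 f=8, (1,4) g=2 f=8, (4,3) g=4 f=6, (5,4) g=4 f=8]
step 3: expand (4,3) (f=6, h=2) → closed; open now [(0,2) g=3 f=8, (0,3) g=2 f=8, (1,4) g=2 f=8, (4,2) g=5 f=6, (5,3) g=5 f=8, (5,4) g=4 f=8]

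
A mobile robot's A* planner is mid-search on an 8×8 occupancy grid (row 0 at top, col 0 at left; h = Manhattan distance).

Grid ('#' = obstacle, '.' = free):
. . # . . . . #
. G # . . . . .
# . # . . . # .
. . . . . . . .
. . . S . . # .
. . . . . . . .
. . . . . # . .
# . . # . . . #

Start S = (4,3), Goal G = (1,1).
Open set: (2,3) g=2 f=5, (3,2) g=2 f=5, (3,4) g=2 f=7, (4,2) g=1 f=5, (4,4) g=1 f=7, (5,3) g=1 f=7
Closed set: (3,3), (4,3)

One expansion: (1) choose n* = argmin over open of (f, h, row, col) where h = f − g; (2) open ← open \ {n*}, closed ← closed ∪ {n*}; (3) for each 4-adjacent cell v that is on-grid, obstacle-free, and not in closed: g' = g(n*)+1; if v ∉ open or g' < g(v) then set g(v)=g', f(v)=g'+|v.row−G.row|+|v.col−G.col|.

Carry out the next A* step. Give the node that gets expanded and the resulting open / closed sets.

step 1: expand (2,3) (f=5, h=3) → closed; open now [(1,3) g=3 f=5, (2,4) g=3 f=7, (3,2) g=2 f=5, (3,4) g=2 f=7, (4,2) g=1 f=5, (4,4) g=1 f=7, (5,3) g=1 f=7]

expanded=(2,3); open=[(1,3) g=3 f=5, (2,4) g=3 f=7, (3,2) g=2 f=5, (3,4) g=2 f=7, (4,2) g=1 f=5, (4,4) g=1 f=7, (5,3) g=1 f=7]; closed=[(2,3), (3,3), (4,3)]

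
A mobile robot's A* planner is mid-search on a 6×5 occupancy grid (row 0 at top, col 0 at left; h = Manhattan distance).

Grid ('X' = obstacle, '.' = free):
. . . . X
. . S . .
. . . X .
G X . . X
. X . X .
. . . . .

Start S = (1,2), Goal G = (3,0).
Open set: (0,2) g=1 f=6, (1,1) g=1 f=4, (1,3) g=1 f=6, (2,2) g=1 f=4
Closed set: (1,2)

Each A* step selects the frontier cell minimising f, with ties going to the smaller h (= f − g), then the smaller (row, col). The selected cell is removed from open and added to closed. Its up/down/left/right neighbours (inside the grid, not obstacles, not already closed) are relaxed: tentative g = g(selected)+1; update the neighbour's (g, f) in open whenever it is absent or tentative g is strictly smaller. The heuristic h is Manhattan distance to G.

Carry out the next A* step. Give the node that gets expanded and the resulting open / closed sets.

expanded=(1,1); open=[(0,1) g=2 f=6, (0,2) g=1 f=6, (1,0) g=2 f=4, (1,3) g=1 f=6, (2,1) g=2 f=4, (2,2) g=1 f=4]; closed=[(1,1), (1,2)]

step 1: expand (1,1) (f=4, h=3) → closed; open now [(0,1) g=2 f=6, (0,2) g=1 f=6, (1,0) g=2 f=4, (1,3) g=1 f=6, (2,1) g=2 f=4, (2,2) g=1 f=4]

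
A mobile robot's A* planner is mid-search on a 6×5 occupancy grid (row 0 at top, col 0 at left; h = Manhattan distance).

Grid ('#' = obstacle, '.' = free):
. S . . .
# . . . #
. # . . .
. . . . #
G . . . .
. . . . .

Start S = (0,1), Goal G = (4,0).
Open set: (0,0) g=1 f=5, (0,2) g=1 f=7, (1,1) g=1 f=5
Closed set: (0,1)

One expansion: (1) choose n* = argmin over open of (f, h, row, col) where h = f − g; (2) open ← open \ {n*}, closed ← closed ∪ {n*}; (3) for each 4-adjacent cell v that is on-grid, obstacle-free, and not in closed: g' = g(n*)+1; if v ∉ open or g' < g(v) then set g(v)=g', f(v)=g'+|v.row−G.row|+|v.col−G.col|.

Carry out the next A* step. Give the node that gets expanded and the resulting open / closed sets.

step 1: expand (0,0) (f=5, h=4) → closed; open now [(0,2) g=1 f=7, (1,1) g=1 f=5]

expanded=(0,0); open=[(0,2) g=1 f=7, (1,1) g=1 f=5]; closed=[(0,0), (0,1)]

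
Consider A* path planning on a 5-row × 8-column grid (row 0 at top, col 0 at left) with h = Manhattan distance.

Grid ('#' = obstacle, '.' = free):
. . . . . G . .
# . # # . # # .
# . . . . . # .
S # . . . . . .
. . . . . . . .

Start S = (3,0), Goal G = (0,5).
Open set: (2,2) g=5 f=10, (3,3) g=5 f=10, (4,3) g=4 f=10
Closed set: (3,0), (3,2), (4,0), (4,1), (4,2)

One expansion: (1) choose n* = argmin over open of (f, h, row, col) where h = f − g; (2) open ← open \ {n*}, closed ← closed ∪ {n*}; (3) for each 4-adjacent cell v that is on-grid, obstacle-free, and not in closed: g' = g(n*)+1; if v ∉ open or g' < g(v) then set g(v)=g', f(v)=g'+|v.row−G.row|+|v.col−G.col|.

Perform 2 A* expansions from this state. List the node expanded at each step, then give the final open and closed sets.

order=[(2,2) → (2,3)]; open=[(2,1) g=6 f=12, (2,4) g=7 f=10, (3,3) g=5 f=10, (4,3) g=4 f=10]; closed=[(2,2), (2,3), (3,0), (3,2), (4,0), (4,1), (4,2)]

step 1: expand (2,2) (f=10, h=5) → closed; open now [(2,1) g=6 f=12, (2,3) g=6 f=10, (3,3) g=5 f=10, (4,3) g=4 f=10]
step 2: expand (2,3) (f=10, h=4) → closed; open now [(2,1) g=6 f=12, (2,4) g=7 f=10, (3,3) g=5 f=10, (4,3) g=4 f=10]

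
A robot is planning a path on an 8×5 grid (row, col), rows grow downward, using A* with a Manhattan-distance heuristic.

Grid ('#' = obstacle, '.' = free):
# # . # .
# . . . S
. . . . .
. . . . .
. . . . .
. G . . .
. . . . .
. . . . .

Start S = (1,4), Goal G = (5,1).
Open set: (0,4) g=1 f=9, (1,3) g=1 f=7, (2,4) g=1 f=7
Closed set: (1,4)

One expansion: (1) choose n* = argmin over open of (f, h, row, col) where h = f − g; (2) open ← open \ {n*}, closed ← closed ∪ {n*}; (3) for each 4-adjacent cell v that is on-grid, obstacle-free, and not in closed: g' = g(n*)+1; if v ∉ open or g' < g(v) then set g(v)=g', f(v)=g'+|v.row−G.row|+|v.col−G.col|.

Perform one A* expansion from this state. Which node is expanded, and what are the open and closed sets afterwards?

expanded=(1,3); open=[(0,4) g=1 f=9, (1,2) g=2 f=7, (2,3) g=2 f=7, (2,4) g=1 f=7]; closed=[(1,3), (1,4)]

step 1: expand (1,3) (f=7, h=6) → closed; open now [(0,4) g=1 f=9, (1,2) g=2 f=7, (2,3) g=2 f=7, (2,4) g=1 f=7]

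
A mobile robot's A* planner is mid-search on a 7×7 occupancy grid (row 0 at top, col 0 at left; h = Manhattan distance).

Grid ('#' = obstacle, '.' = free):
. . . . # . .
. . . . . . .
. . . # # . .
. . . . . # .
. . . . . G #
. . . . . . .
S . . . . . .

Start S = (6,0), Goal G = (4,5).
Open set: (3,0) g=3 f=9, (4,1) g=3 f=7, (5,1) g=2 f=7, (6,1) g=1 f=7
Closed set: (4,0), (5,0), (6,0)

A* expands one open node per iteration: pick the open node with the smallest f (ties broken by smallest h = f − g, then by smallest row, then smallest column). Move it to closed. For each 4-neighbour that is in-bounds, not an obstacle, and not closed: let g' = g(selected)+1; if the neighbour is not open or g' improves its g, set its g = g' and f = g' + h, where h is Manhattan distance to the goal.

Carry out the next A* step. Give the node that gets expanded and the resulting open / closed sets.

expanded=(4,1); open=[(3,0) g=3 f=9, (3,1) g=4 f=9, (4,2) g=4 f=7, (5,1) g=2 f=7, (6,1) g=1 f=7]; closed=[(4,0), (4,1), (5,0), (6,0)]

step 1: expand (4,1) (f=7, h=4) → closed; open now [(3,0) g=3 f=9, (3,1) g=4 f=9, (4,2) g=4 f=7, (5,1) g=2 f=7, (6,1) g=1 f=7]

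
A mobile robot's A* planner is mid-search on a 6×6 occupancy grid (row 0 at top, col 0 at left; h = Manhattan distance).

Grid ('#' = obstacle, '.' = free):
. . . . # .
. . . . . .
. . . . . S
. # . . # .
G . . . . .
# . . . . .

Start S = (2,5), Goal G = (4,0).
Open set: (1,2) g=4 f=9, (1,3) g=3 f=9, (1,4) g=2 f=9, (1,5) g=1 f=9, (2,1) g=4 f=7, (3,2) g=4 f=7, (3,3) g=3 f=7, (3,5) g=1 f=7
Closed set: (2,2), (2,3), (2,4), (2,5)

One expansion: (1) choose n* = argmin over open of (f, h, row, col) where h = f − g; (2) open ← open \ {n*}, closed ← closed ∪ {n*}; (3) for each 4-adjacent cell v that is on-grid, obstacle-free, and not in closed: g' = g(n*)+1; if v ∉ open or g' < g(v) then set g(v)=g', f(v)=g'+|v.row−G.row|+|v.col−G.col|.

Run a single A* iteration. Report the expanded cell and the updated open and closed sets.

step 1: expand (2,1) (f=7, h=3) → closed; open now [(1,1) g=5 f=9, (1,2) g=4 f=9, (1,3) g=3 f=9, (1,4) g=2 f=9, (1,5) g=1 f=9, (2,0) g=5 f=7, (3,2) g=4 f=7, (3,3) g=3 f=7, (3,5) g=1 f=7]

expanded=(2,1); open=[(1,1) g=5 f=9, (1,2) g=4 f=9, (1,3) g=3 f=9, (1,4) g=2 f=9, (1,5) g=1 f=9, (2,0) g=5 f=7, (3,2) g=4 f=7, (3,3) g=3 f=7, (3,5) g=1 f=7]; closed=[(2,1), (2,2), (2,3), (2,4), (2,5)]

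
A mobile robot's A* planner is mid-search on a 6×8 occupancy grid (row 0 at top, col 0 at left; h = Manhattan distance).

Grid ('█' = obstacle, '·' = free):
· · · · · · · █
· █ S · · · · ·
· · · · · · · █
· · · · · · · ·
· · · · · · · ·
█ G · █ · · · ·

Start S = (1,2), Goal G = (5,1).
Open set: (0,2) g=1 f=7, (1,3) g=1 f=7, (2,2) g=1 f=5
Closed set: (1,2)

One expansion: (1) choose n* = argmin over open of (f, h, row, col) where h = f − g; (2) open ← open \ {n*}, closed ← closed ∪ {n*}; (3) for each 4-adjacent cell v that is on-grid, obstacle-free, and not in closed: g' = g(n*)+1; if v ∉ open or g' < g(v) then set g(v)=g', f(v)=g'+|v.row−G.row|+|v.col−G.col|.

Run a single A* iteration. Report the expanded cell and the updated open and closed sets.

expanded=(2,2); open=[(0,2) g=1 f=7, (1,3) g=1 f=7, (2,1) g=2 f=5, (2,3) g=2 f=7, (3,2) g=2 f=5]; closed=[(1,2), (2,2)]

step 1: expand (2,2) (f=5, h=4) → closed; open now [(0,2) g=1 f=7, (1,3) g=1 f=7, (2,1) g=2 f=5, (2,3) g=2 f=7, (3,2) g=2 f=5]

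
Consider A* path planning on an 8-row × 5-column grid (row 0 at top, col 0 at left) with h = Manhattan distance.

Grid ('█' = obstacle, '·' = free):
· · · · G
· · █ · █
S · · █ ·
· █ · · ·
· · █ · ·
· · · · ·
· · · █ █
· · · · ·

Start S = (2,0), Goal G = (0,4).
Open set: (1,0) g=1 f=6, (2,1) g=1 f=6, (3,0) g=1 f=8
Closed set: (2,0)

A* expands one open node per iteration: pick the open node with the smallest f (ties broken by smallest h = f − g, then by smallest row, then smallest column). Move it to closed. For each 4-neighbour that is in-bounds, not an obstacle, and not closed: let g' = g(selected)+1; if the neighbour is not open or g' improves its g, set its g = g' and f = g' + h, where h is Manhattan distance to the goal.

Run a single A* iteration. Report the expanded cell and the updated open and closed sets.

expanded=(1,0); open=[(0,0) g=2 f=6, (1,1) g=2 f=6, (2,1) g=1 f=6, (3,0) g=1 f=8]; closed=[(1,0), (2,0)]

step 1: expand (1,0) (f=6, h=5) → closed; open now [(0,0) g=2 f=6, (1,1) g=2 f=6, (2,1) g=1 f=6, (3,0) g=1 f=8]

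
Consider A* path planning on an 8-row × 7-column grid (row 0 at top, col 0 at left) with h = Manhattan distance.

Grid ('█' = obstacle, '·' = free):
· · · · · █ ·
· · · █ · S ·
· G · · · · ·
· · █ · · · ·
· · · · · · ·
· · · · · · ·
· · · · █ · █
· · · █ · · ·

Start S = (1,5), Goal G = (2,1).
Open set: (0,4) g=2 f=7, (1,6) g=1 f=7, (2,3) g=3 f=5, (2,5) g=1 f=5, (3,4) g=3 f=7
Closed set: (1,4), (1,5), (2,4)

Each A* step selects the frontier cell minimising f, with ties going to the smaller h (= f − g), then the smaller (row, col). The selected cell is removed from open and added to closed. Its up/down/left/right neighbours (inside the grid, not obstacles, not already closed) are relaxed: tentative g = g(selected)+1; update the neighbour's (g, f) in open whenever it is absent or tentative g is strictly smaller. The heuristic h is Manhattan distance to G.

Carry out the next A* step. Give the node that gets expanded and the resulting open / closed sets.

step 1: expand (2,3) (f=5, h=2) → closed; open now [(0,4) g=2 f=7, (1,6) g=1 f=7, (2,2) g=4 f=5, (2,5) g=1 f=5, (3,3) g=4 f=7, (3,4) g=3 f=7]

expanded=(2,3); open=[(0,4) g=2 f=7, (1,6) g=1 f=7, (2,2) g=4 f=5, (2,5) g=1 f=5, (3,3) g=4 f=7, (3,4) g=3 f=7]; closed=[(1,4), (1,5), (2,3), (2,4)]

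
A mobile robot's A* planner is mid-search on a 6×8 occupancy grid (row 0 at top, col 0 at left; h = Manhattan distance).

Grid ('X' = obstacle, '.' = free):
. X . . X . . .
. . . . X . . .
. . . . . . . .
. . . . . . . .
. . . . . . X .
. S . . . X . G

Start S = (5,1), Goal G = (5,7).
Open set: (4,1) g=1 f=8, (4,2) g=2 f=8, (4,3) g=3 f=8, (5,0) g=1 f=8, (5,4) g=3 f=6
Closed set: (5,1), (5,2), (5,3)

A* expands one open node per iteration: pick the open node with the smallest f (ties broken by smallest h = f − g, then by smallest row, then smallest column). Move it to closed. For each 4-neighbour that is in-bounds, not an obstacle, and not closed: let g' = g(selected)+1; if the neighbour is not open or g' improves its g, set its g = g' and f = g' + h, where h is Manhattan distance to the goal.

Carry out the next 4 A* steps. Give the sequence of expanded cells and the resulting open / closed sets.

order=[(5,4) → (4,4) → (4,5) → (4,3)]; open=[(3,3) g=4 f=10, (3,4) g=5 f=10, (3,5) g=6 f=10, (4,1) g=1 f=8, (4,2) g=2 f=8, (5,0) g=1 f=8]; closed=[(4,3), (4,4), (4,5), (5,1), (5,2), (5,3), (5,4)]

step 1: expand (5,4) (f=6, h=3) → closed; open now [(4,1) g=1 f=8, (4,2) g=2 f=8, (4,3) g=3 f=8, (4,4) g=4 f=8, (5,0) g=1 f=8]
step 2: expand (4,4) (f=8, h=4) → closed; open now [(3,4) g=5 f=10, (4,1) g=1 f=8, (4,2) g=2 f=8, (4,3) g=3 f=8, (4,5) g=5 f=8, (5,0) g=1 f=8]
step 3: expand (4,5) (f=8, h=3) → closed; open now [(3,4) g=5 f=10, (3,5) g=6 f=10, (4,1) g=1 f=8, (4,2) g=2 f=8, (4,3) g=3 f=8, (5,0) g=1 f=8]
step 4: expand (4,3) (f=8, h=5) → closed; open now [(3,3) g=4 f=10, (3,4) g=5 f=10, (3,5) g=6 f=10, (4,1) g=1 f=8, (4,2) g=2 f=8, (5,0) g=1 f=8]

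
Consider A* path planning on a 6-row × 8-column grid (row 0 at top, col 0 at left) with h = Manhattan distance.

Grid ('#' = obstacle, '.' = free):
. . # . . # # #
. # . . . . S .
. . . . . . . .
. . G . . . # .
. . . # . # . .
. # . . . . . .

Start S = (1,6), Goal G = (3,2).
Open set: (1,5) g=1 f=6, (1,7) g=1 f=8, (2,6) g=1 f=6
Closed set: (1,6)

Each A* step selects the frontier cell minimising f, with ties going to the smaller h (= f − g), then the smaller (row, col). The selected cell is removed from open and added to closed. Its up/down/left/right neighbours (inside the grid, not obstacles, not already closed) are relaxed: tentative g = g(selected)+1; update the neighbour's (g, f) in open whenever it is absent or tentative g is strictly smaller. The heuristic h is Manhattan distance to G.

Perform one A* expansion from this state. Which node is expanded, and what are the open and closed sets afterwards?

step 1: expand (1,5) (f=6, h=5) → closed; open now [(1,4) g=2 f=6, (1,7) g=1 f=8, (2,5) g=2 f=6, (2,6) g=1 f=6]

expanded=(1,5); open=[(1,4) g=2 f=6, (1,7) g=1 f=8, (2,5) g=2 f=6, (2,6) g=1 f=6]; closed=[(1,5), (1,6)]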